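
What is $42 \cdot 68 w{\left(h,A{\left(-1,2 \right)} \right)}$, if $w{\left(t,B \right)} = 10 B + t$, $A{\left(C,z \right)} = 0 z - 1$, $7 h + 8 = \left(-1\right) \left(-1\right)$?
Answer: $-31416$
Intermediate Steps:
$h = -1$ ($h = - \frac{8}{7} + \frac{\left(-1\right) \left(-1\right)}{7} = - \frac{8}{7} + \frac{1}{7} \cdot 1 = - \frac{8}{7} + \frac{1}{7} = -1$)
$A{\left(C,z \right)} = -1$ ($A{\left(C,z \right)} = 0 - 1 = -1$)
$w{\left(t,B \right)} = t + 10 B$
$42 \cdot 68 w{\left(h,A{\left(-1,2 \right)} \right)} = 42 \cdot 68 \left(-1 + 10 \left(-1\right)\right) = 2856 \left(-1 - 10\right) = 2856 \left(-11\right) = -31416$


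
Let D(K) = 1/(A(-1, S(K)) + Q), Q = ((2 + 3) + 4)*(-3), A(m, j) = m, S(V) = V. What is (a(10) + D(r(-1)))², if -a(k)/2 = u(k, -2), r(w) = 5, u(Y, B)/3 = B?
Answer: 112225/784 ≈ 143.14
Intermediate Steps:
u(Y, B) = 3*B
a(k) = 12 (a(k) = -6*(-2) = -2*(-6) = 12)
Q = -27 (Q = (5 + 4)*(-3) = 9*(-3) = -27)
D(K) = -1/28 (D(K) = 1/(-1 - 27) = 1/(-28) = -1/28)
(a(10) + D(r(-1)))² = (12 - 1/28)² = (335/28)² = 112225/784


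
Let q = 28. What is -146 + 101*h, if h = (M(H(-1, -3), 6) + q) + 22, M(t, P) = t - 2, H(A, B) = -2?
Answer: 4500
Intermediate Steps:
M(t, P) = -2 + t
h = 46 (h = ((-2 - 2) + 28) + 22 = (-4 + 28) + 22 = 24 + 22 = 46)
-146 + 101*h = -146 + 101*46 = -146 + 4646 = 4500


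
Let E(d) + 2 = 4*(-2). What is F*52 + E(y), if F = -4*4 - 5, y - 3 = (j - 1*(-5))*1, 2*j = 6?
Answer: -1102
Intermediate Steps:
j = 3 (j = (½)*6 = 3)
y = 11 (y = 3 + (3 - 1*(-5))*1 = 3 + (3 + 5)*1 = 3 + 8*1 = 3 + 8 = 11)
F = -21 (F = -16 - 5 = -21)
E(d) = -10 (E(d) = -2 + 4*(-2) = -2 - 8 = -10)
F*52 + E(y) = -21*52 - 10 = -1092 - 10 = -1102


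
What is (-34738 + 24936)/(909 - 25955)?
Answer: 4901/12523 ≈ 0.39136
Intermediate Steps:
(-34738 + 24936)/(909 - 25955) = -9802/(-25046) = -9802*(-1/25046) = 4901/12523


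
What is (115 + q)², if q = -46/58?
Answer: 10969344/841 ≈ 13043.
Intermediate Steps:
q = -23/29 (q = -46*1/58 = -23/29 ≈ -0.79310)
(115 + q)² = (115 - 23/29)² = (3312/29)² = 10969344/841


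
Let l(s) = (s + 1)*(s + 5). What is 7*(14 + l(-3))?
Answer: 70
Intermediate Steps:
l(s) = (1 + s)*(5 + s)
7*(14 + l(-3)) = 7*(14 + (5 + (-3)² + 6*(-3))) = 7*(14 + (5 + 9 - 18)) = 7*(14 - 4) = 7*10 = 70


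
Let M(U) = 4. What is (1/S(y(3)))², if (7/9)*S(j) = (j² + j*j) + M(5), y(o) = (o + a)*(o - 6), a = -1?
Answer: 49/467856 ≈ 0.00010473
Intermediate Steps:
y(o) = (-1 + o)*(-6 + o) (y(o) = (o - 1)*(o - 6) = (-1 + o)*(-6 + o))
S(j) = 36/7 + 18*j²/7 (S(j) = 9*((j² + j*j) + 4)/7 = 9*((j² + j²) + 4)/7 = 9*(2*j² + 4)/7 = 9*(4 + 2*j²)/7 = 36/7 + 18*j²/7)
(1/S(y(3)))² = (1/(36/7 + 18*(6 + 3² - 7*3)²/7))² = (1/(36/7 + 18*(6 + 9 - 21)²/7))² = (1/(36/7 + (18/7)*(-6)²))² = (1/(36/7 + (18/7)*36))² = (1/(36/7 + 648/7))² = (1/(684/7))² = (7/684)² = 49/467856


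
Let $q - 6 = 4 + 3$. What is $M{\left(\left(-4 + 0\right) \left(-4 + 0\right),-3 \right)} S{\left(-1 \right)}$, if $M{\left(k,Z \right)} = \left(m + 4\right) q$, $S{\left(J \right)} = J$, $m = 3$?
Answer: $-91$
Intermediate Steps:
$q = 13$ ($q = 6 + \left(4 + 3\right) = 6 + 7 = 13$)
$M{\left(k,Z \right)} = 91$ ($M{\left(k,Z \right)} = \left(3 + 4\right) 13 = 7 \cdot 13 = 91$)
$M{\left(\left(-4 + 0\right) \left(-4 + 0\right),-3 \right)} S{\left(-1 \right)} = 91 \left(-1\right) = -91$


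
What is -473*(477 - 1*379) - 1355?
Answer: -47709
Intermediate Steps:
-473*(477 - 1*379) - 1355 = -473*(477 - 379) - 1355 = -473*98 - 1355 = -46354 - 1355 = -47709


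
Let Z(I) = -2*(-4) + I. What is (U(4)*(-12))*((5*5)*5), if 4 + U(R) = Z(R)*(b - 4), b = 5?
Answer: -12000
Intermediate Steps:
Z(I) = 8 + I
U(R) = 4 + R (U(R) = -4 + (8 + R)*(5 - 4) = -4 + (8 + R)*1 = -4 + (8 + R) = 4 + R)
(U(4)*(-12))*((5*5)*5) = ((4 + 4)*(-12))*((5*5)*5) = (8*(-12))*(25*5) = -96*125 = -12000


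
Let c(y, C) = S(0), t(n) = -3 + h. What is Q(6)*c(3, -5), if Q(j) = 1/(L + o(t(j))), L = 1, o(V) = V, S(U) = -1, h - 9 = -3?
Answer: -1/4 ≈ -0.25000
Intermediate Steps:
h = 6 (h = 9 - 3 = 6)
t(n) = 3 (t(n) = -3 + 6 = 3)
c(y, C) = -1
Q(j) = 1/4 (Q(j) = 1/(1 + 3) = 1/4)
Q(6)*c(3, -5) = (1/4)*(-1) = -1/4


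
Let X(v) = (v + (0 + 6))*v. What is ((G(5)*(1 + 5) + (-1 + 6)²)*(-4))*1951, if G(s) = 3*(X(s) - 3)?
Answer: -7499644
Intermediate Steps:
X(v) = v*(6 + v) (X(v) = (v + 6)*v = (6 + v)*v = v*(6 + v))
G(s) = -9 + 3*s*(6 + s) (G(s) = 3*(s*(6 + s) - 3) = 3*(-3 + s*(6 + s)) = -9 + 3*s*(6 + s))
((G(5)*(1 + 5) + (-1 + 6)²)*(-4))*1951 = (((-9 + 3*5*(6 + 5))*(1 + 5) + (-1 + 6)²)*(-4))*1951 = (((-9 + 3*5*11)*6 + 5²)*(-4))*1951 = (((-9 + 165)*6 + 25)*(-4))*1951 = ((156*6 + 25)*(-4))*1951 = ((936 + 25)*(-4))*1951 = (961*(-4))*1951 = -3844*1951 = -7499644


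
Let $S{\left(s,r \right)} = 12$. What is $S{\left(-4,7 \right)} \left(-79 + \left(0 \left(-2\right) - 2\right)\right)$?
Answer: $-972$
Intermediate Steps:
$S{\left(-4,7 \right)} \left(-79 + \left(0 \left(-2\right) - 2\right)\right) = 12 \left(-79 + \left(0 \left(-2\right) - 2\right)\right) = 12 \left(-79 + \left(0 - 2\right)\right) = 12 \left(-79 - 2\right) = 12 \left(-81\right) = -972$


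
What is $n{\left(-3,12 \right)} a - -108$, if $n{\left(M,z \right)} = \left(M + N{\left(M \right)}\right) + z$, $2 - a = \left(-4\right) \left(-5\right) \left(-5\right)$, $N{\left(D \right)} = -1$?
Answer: $924$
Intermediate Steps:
$a = 102$ ($a = 2 - \left(-4\right) \left(-5\right) \left(-5\right) = 2 - 20 \left(-5\right) = 2 - -100 = 2 + 100 = 102$)
$n{\left(M,z \right)} = -1 + M + z$ ($n{\left(M,z \right)} = \left(M - 1\right) + z = \left(-1 + M\right) + z = -1 + M + z$)
$n{\left(-3,12 \right)} a - -108 = \left(-1 - 3 + 12\right) 102 - -108 = 8 \cdot 102 + 108 = 816 + 108 = 924$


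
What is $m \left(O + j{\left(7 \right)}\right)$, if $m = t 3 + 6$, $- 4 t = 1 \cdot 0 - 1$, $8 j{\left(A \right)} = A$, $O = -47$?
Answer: $- \frac{9963}{32} \approx -311.34$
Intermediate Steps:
$j{\left(A \right)} = \frac{A}{8}$
$t = \frac{1}{4}$ ($t = - \frac{1 \cdot 0 - 1}{4} = - \frac{0 - 1}{4} = \left(- \frac{1}{4}\right) \left(-1\right) = \frac{1}{4} \approx 0.25$)
$m = \frac{27}{4}$ ($m = \frac{1}{4} \cdot 3 + 6 = \frac{3}{4} + 6 = \frac{27}{4} \approx 6.75$)
$m \left(O + j{\left(7 \right)}\right) = \frac{27 \left(-47 + \frac{1}{8} \cdot 7\right)}{4} = \frac{27 \left(-47 + \frac{7}{8}\right)}{4} = \frac{27}{4} \left(- \frac{369}{8}\right) = - \frac{9963}{32}$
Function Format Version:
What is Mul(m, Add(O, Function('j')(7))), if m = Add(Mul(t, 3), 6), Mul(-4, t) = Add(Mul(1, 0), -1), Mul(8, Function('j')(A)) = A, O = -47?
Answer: Rational(-9963, 32) ≈ -311.34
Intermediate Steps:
Function('j')(A) = Mul(Rational(1, 8), A)
t = Rational(1, 4) (t = Mul(Rational(-1, 4), Add(Mul(1, 0), -1)) = Mul(Rational(-1, 4), Add(0, -1)) = Mul(Rational(-1, 4), -1) = Rational(1, 4) ≈ 0.25000)
m = Rational(27, 4) (m = Add(Mul(Rational(1, 4), 3), 6) = Add(Rational(3, 4), 6) = Rational(27, 4) ≈ 6.7500)
Mul(m, Add(O, Function('j')(7))) = Mul(Rational(27, 4), Add(-47, Mul(Rational(1, 8), 7))) = Mul(Rational(27, 4), Add(-47, Rational(7, 8))) = Mul(Rational(27, 4), Rational(-369, 8)) = Rational(-9963, 32)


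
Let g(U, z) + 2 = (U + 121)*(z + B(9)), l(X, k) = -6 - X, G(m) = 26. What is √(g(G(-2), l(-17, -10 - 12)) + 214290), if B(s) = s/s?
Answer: 2*√54013 ≈ 464.81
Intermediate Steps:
B(s) = 1
g(U, z) = -2 + (1 + z)*(121 + U) (g(U, z) = -2 + (U + 121)*(z + 1) = -2 + (121 + U)*(1 + z) = -2 + (1 + z)*(121 + U))
√(g(G(-2), l(-17, -10 - 12)) + 214290) = √((119 + 26 + 121*(-6 - 1*(-17)) + 26*(-6 - 1*(-17))) + 214290) = √((119 + 26 + 121*(-6 + 17) + 26*(-6 + 17)) + 214290) = √((119 + 26 + 121*11 + 26*11) + 214290) = √((119 + 26 + 1331 + 286) + 214290) = √(1762 + 214290) = √216052 = 2*√54013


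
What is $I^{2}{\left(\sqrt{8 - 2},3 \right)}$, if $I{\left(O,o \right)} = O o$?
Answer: $54$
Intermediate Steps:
$I^{2}{\left(\sqrt{8 - 2},3 \right)} = \left(\sqrt{8 - 2} \cdot 3\right)^{2} = \left(\sqrt{6} \cdot 3\right)^{2} = \left(3 \sqrt{6}\right)^{2} = 54$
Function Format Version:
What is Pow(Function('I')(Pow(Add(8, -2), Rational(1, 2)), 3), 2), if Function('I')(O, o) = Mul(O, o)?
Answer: 54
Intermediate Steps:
Pow(Function('I')(Pow(Add(8, -2), Rational(1, 2)), 3), 2) = Pow(Mul(Pow(Add(8, -2), Rational(1, 2)), 3), 2) = Pow(Mul(Pow(6, Rational(1, 2)), 3), 2) = Pow(Mul(3, Pow(6, Rational(1, 2))), 2) = 54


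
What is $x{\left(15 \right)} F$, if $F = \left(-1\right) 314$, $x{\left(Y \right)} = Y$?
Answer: $-4710$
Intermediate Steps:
$F = -314$
$x{\left(15 \right)} F = 15 \left(-314\right) = -4710$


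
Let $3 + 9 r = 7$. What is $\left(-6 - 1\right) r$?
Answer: $- \frac{28}{9} \approx -3.1111$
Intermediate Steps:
$r = \frac{4}{9}$ ($r = - \frac{1}{3} + \frac{1}{9} \cdot 7 = - \frac{1}{3} + \frac{7}{9} = \frac{4}{9} \approx 0.44444$)
$\left(-6 - 1\right) r = \left(-6 - 1\right) \frac{4}{9} = \left(-7\right) \frac{4}{9} = - \frac{28}{9}$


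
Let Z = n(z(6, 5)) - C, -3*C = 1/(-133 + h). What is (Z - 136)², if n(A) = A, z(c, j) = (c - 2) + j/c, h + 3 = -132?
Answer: 1235733409/71824 ≈ 17205.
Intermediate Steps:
h = -135 (h = -3 - 132 = -135)
z(c, j) = -2 + c + j/c (z(c, j) = (-2 + c) + j/c = -2 + c + j/c)
C = 1/804 (C = -1/(3*(-133 - 135)) = -⅓/(-268) = -⅓*(-1/268) = 1/804 ≈ 0.0012438)
Z = 1295/268 (Z = (-2 + 6 + 5/6) - 1*1/804 = (-2 + 6 + 5*(⅙)) - 1/804 = (-2 + 6 + ⅚) - 1/804 = 29/6 - 1/804 = 1295/268 ≈ 4.8321)
(Z - 136)² = (1295/268 - 136)² = (-35153/268)² = 1235733409/71824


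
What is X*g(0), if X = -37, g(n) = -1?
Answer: 37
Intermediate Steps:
X*g(0) = -37*(-1) = 37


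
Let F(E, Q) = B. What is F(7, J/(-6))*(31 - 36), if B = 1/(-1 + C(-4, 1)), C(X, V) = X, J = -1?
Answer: 1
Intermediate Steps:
B = -1/5 (B = 1/(-1 - 4) = 1/(-5) = -1/5 ≈ -0.20000)
F(E, Q) = -1/5
F(7, J/(-6))*(31 - 36) = -(31 - 36)/5 = -1/5*(-5) = 1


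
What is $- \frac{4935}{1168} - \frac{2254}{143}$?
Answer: $- \frac{3338377}{167024} \approx -19.987$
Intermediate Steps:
$- \frac{4935}{1168} - \frac{2254}{143} = - \frac{3338377}{167024}$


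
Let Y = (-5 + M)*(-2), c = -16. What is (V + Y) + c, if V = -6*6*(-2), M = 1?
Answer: 64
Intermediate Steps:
Y = 8 (Y = (-5 + 1)*(-2) = -4*(-2) = 8)
V = 72 (V = -36*(-2) = 72)
(V + Y) + c = (72 + 8) - 16 = 80 - 16 = 64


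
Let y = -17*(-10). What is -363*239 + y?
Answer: -86587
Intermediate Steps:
y = 170
-363*239 + y = -363*239 + 170 = -86757 + 170 = -86587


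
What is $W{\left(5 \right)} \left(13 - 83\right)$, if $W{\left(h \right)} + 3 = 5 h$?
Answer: $-1540$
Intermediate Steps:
$W{\left(h \right)} = -3 + 5 h$
$W{\left(5 \right)} \left(13 - 83\right) = \left(-3 + 5 \cdot 5\right) \left(13 - 83\right) = \left(-3 + 25\right) \left(-70\right) = 22 \left(-70\right) = -1540$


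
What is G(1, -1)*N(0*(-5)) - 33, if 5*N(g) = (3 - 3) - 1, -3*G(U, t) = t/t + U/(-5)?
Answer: -2471/75 ≈ -32.947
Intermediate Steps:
G(U, t) = -⅓ + U/15 (G(U, t) = -(t/t + U/(-5))/3 = -(1 + U*(-⅕))/3 = -(1 - U/5)/3 = -⅓ + U/15)
N(g) = -⅕ (N(g) = ((3 - 3) - 1)/5 = (0 - 1)/5 = (⅕)*(-1) = -⅕)
G(1, -1)*N(0*(-5)) - 33 = (-⅓ + (1/15)*1)*(-⅕) - 33 = (-⅓ + 1/15)*(-⅕) - 33 = -4/15*(-⅕) - 33 = 4/75 - 33 = -2471/75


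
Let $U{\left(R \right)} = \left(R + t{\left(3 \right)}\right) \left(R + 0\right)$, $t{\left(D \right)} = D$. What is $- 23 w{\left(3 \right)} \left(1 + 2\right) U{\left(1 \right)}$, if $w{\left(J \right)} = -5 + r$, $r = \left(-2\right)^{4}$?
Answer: $-3036$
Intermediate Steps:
$r = 16$
$w{\left(J \right)} = 11$ ($w{\left(J \right)} = -5 + 16 = 11$)
$U{\left(R \right)} = R \left(3 + R\right)$ ($U{\left(R \right)} = \left(R + 3\right) \left(R + 0\right) = \left(3 + R\right) R = R \left(3 + R\right)$)
$- 23 w{\left(3 \right)} \left(1 + 2\right) U{\left(1 \right)} = - 23 \cdot 11 \left(1 + 2\right) 1 \left(3 + 1\right) = - 23 \cdot 11 \cdot 3 \cdot 1 \cdot 4 = \left(-23\right) 33 \cdot 4 = \left(-759\right) 4 = -3036$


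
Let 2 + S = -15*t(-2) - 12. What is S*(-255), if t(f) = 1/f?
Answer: 3315/2 ≈ 1657.5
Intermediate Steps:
t(f) = 1/f
S = -13/2 (S = -2 + (-15/(-2) - 12) = -2 + (-15*(-½) - 12) = -2 + (15/2 - 12) = -2 - 9/2 = -13/2 ≈ -6.5000)
S*(-255) = -13/2*(-255) = 3315/2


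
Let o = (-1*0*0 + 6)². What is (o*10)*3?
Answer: 1080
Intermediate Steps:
o = 36 (o = (0*0 + 6)² = (0 + 6)² = 6² = 36)
(o*10)*3 = (36*10)*3 = 360*3 = 1080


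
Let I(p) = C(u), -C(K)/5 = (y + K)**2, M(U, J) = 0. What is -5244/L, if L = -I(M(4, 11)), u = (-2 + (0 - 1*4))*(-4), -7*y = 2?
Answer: -64239/34445 ≈ -1.8650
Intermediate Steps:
y = -2/7 (y = -1/7*2 = -2/7 ≈ -0.28571)
u = 24 (u = (-2 + (0 - 4))*(-4) = (-2 - 4)*(-4) = -6*(-4) = 24)
C(K) = -5*(-2/7 + K)**2
I(p) = -137780/49 (I(p) = -5*(-2 + 7*24)**2/49 = -5*(-2 + 168)**2/49 = -5/49*166**2 = -5/49*27556 = -137780/49)
L = 137780/49 (L = -1*(-137780/49) = 137780/49 ≈ 2811.8)
-5244/L = -5244/137780/49 = -5244*49/137780 = -64239/34445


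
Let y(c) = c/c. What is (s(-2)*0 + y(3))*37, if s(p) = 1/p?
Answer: 37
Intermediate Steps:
s(p) = 1/p
y(c) = 1
(s(-2)*0 + y(3))*37 = (0/(-2) + 1)*37 = (-½*0 + 1)*37 = (0 + 1)*37 = 1*37 = 37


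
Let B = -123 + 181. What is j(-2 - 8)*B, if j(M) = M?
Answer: -580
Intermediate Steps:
B = 58
j(-2 - 8)*B = (-2 - 8)*58 = -10*58 = -580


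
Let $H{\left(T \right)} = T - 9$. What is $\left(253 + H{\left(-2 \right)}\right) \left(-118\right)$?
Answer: $-28556$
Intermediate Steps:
$H{\left(T \right)} = -9 + T$ ($H{\left(T \right)} = T - 9 = -9 + T$)
$\left(253 + H{\left(-2 \right)}\right) \left(-118\right) = \left(253 - 11\right) \left(-118\right) = 242 \left(-118\right) = -28556$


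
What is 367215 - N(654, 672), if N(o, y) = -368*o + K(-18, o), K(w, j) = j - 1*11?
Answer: 607244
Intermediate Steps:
K(w, j) = -11 + j (K(w, j) = j - 11 = -11 + j)
N(o, y) = -11 - 367*o (N(o, y) = -368*o + (-11 + o) = -11 - 367*o)
367215 - N(654, 672) = 367215 - (-11 - 367*654) = 367215 - (-11 - 240018) = 367215 - 1*(-240029) = 367215 + 240029 = 607244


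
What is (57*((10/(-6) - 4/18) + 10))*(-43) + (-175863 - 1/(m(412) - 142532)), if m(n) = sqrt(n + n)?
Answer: -2982448710529601/15236527650 + sqrt(206)/10157685100 ≈ -1.9574e+5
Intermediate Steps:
m(n) = sqrt(2)*sqrt(n) (m(n) = sqrt(2*n) = sqrt(2)*sqrt(n))
(57*((10/(-6) - 4/18) + 10))*(-43) + (-175863 - 1/(m(412) - 142532)) = (57*((10/(-6) - 4/18) + 10))*(-43) + (-175863 - 1/(sqrt(2)*sqrt(412) - 142532)) = (57*((10*(-1/6) - 4*1/18) + 10))*(-43) + (-175863 - 1/(sqrt(2)*(2*sqrt(103)) - 142532)) = (57*((-5/3 - 2/9) + 10))*(-43) + (-175863 - 1/(2*sqrt(206) - 142532)) = (57*(-17/9 + 10))*(-43) + (-175863 - 1/(-142532 + 2*sqrt(206))) = (57*(73/9))*(-43) + (-175863 - 1/(-142532 + 2*sqrt(206))) = (1387/3)*(-43) + (-175863 - 1/(-142532 + 2*sqrt(206))) = -59641/3 + (-175863 - 1/(-142532 + 2*sqrt(206))) = -587230/3 - 1/(-142532 + 2*sqrt(206))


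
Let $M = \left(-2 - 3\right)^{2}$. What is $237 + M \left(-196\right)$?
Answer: $-4663$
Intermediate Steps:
$M = 25$ ($M = \left(-5\right)^{2} = 25$)
$237 + M \left(-196\right) = 237 + 25 \left(-196\right) = 237 - 4900 = -4663$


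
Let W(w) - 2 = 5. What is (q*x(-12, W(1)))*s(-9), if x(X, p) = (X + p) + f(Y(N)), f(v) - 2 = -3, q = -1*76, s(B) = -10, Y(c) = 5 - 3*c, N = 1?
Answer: -4560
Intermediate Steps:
W(w) = 7 (W(w) = 2 + 5 = 7)
q = -76
f(v) = -1 (f(v) = 2 - 3 = -1)
x(X, p) = -1 + X + p (x(X, p) = (X + p) - 1 = -1 + X + p)
(q*x(-12, W(1)))*s(-9) = -76*(-1 - 12 + 7)*(-10) = -76*(-6)*(-10) = 456*(-10) = -4560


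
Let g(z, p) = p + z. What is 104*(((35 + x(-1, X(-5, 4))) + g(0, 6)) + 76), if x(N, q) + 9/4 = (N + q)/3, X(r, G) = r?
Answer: 11726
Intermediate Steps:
x(N, q) = -9/4 + N/3 + q/3 (x(N, q) = -9/4 + (N + q)/3 = -9/4 + (N + q)*(⅓) = -9/4 + (N/3 + q/3) = -9/4 + N/3 + q/3)
104*(((35 + x(-1, X(-5, 4))) + g(0, 6)) + 76) = 104*(((35 + (-9/4 + (⅓)*(-1) + (⅓)*(-5))) + (6 + 0)) + 76) = 104*(((35 + (-9/4 - ⅓ - 5/3)) + 6) + 76) = 104*(((35 - 17/4) + 6) + 76) = 104*((123/4 + 6) + 76) = 104*(147/4 + 76) = 104*(451/4) = 11726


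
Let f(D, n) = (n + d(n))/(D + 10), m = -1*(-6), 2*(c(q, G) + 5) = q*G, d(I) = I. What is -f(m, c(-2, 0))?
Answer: 5/8 ≈ 0.62500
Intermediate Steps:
c(q, G) = -5 + G*q/2 (c(q, G) = -5 + (q*G)/2 = -5 + (G*q)/2 = -5 + G*q/2)
m = 6
f(D, n) = 2*n/(10 + D) (f(D, n) = (n + n)/(D + 10) = (2*n)/(10 + D) = 2*n/(10 + D))
-f(m, c(-2, 0)) = -2*(-5 + (½)*0*(-2))/(10 + 6) = -2*(-5 + 0)/16 = -2*(-5)/16 = -1*(-5/8) = 5/8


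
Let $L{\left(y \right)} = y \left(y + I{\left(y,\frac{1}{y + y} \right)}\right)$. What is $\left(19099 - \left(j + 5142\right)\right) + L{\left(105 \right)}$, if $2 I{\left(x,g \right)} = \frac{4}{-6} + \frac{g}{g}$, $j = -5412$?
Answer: $\frac{60823}{2} \approx 30412.0$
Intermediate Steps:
$I{\left(x,g \right)} = \frac{1}{6}$ ($I{\left(x,g \right)} = \frac{\frac{4}{-6} + \frac{g}{g}}{2} = \frac{4 \left(- \frac{1}{6}\right) + 1}{2} = \frac{- \frac{2}{3} + 1}{2} = \frac{1}{2} \cdot \frac{1}{3} = \frac{1}{6}$)
$L{\left(y \right)} = y \left(\frac{1}{6} + y\right)$ ($L{\left(y \right)} = y \left(y + \frac{1}{6}\right) = y \left(\frac{1}{6} + y\right)$)
$\left(19099 - \left(j + 5142\right)\right) + L{\left(105 \right)} = \left(19099 - \left(-5412 + 5142\right)\right) + 105 \left(\frac{1}{6} + 105\right) = \left(19099 - -270\right) + 105 \cdot \frac{631}{6} = \left(19099 + 270\right) + \frac{22085}{2} = 19369 + \frac{22085}{2} = \frac{60823}{2}$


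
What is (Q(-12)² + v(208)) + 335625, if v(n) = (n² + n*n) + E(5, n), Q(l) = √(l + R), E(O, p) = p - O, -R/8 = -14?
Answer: 422456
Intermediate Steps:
R = 112 (R = -8*(-14) = 112)
Q(l) = √(112 + l) (Q(l) = √(l + 112) = √(112 + l))
v(n) = -5 + n + 2*n² (v(n) = (n² + n*n) + (n - 1*5) = (n² + n²) + (n - 5) = 2*n² + (-5 + n) = -5 + n + 2*n²)
(Q(-12)² + v(208)) + 335625 = ((√(112 - 12))² + (-5 + 208 + 2*208²)) + 335625 = ((√100)² + (-5 + 208 + 2*43264)) + 335625 = (10² + (-5 + 208 + 86528)) + 335625 = (100 + 86731) + 335625 = 86831 + 335625 = 422456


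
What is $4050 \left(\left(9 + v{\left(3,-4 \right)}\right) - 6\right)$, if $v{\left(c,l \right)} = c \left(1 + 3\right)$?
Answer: $60750$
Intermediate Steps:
$v{\left(c,l \right)} = 4 c$ ($v{\left(c,l \right)} = c 4 = 4 c$)
$4050 \left(\left(9 + v{\left(3,-4 \right)}\right) - 6\right) = 4050 \left(\left(9 + 4 \cdot 3\right) - 6\right) = 4050 \left(\left(9 + 12\right) - 6\right) = 4050 \left(21 - 6\right) = 4050 \cdot 15 = 60750$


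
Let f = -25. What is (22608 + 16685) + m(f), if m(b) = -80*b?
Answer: 41293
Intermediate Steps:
(22608 + 16685) + m(f) = (22608 + 16685) - 80*(-25) = 39293 + 2000 = 41293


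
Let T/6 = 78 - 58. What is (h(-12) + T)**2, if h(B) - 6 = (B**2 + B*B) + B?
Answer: 161604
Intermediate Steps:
h(B) = 6 + B + 2*B**2 (h(B) = 6 + ((B**2 + B*B) + B) = 6 + ((B**2 + B**2) + B) = 6 + (2*B**2 + B) = 6 + (B + 2*B**2) = 6 + B + 2*B**2)
T = 120 (T = 6*(78 - 58) = 6*20 = 120)
(h(-12) + T)**2 = ((6 - 12 + 2*(-12)**2) + 120)**2 = ((6 - 12 + 2*144) + 120)**2 = ((6 - 12 + 288) + 120)**2 = (282 + 120)**2 = 402**2 = 161604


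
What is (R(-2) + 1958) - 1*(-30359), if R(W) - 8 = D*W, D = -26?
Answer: 32377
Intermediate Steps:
R(W) = 8 - 26*W
(R(-2) + 1958) - 1*(-30359) = ((8 - 26*(-2)) + 1958) - 1*(-30359) = ((8 + 52) + 1958) + 30359 = (60 + 1958) + 30359 = 2018 + 30359 = 32377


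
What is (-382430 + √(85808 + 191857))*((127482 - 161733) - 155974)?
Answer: 72747746750 - 190225*√277665 ≈ 7.2647e+10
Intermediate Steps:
(-382430 + √(85808 + 191857))*((127482 - 161733) - 155974) = (-382430 + √277665)*(-34251 - 155974) = (-382430 + √277665)*(-190225) = 72747746750 - 190225*√277665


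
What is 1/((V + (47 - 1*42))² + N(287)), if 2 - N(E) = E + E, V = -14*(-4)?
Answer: 1/3149 ≈ 0.00031756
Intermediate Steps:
V = 56
N(E) = 2 - 2*E (N(E) = 2 - (E + E) = 2 - 2*E)
1/((V + (47 - 1*42))² + N(287)) = 1/((56 + (47 - 1*42))² + (2 - 2*287)) = 1/((56 + (47 - 42))² + (2 - 574)) = 1/((56 + 5)² - 572) = 1/(61² - 572) = 1/(3721 - 572) = 1/3149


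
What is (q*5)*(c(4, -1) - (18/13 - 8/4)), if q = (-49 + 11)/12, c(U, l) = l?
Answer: 475/78 ≈ 6.0897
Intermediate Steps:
q = -19/6 (q = -38*1/12 = -19/6 ≈ -3.1667)
(q*5)*(c(4, -1) - (18/13 - 8/4)) = (-19/6*5)*(-1 - (18/13 - 8/4)) = -95*(-1 - (18*(1/13) - 8*1/4))/6 = -95*(-1 - (18/13 - 2))/6 = -95*(-1 - 1*(-8/13))/6 = -95*(-1 + 8/13)/6 = -95/6*(-5/13) = 475/78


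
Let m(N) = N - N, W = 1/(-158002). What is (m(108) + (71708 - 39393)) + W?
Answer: 5105834629/158002 ≈ 32315.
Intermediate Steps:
W = -1/158002 ≈ -6.3290e-6
m(N) = 0
(m(108) + (71708 - 39393)) + W = (0 + (71708 - 39393)) - 1/158002 = (0 + 32315) - 1/158002 = 32315 - 1/158002 = 5105834629/158002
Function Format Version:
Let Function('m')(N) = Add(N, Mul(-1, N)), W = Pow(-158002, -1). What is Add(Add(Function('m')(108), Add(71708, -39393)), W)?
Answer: Rational(5105834629, 158002) ≈ 32315.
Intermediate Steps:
W = Rational(-1, 158002) ≈ -6.3290e-6
Function('m')(N) = 0
Add(Add(Function('m')(108), Add(71708, -39393)), W) = Add(Add(0, Add(71708, -39393)), Rational(-1, 158002)) = Add(Add(0, 32315), Rational(-1, 158002)) = Add(32315, Rational(-1, 158002)) = Rational(5105834629, 158002)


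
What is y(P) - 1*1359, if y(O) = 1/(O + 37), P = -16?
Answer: -28538/21 ≈ -1359.0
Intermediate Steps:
y(O) = 1/(37 + O)
y(P) - 1*1359 = 1/(37 - 16) - 1*1359 = 1/21 - 1359 = -28538/21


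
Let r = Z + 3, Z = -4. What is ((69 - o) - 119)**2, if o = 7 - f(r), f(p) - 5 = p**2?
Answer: 2601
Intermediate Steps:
r = -1 (r = -4 + 3 = -1)
f(p) = 5 + p**2
o = 1 (o = 7 - (5 + (-1)**2) = 7 - (5 + 1) = 7 - 1*6 = 7 - 6 = 1)
((69 - o) - 119)**2 = ((69 - 1*1) - 119)**2 = ((69 - 1) - 119)**2 = (68 - 119)**2 = (-51)**2 = 2601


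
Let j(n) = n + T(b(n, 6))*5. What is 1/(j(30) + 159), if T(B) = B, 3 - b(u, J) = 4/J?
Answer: 3/602 ≈ 0.0049834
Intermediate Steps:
b(u, J) = 3 - 4/J
j(n) = 35/3 + n (j(n) = n + (3 - 4/6)*5 = n + (3 - 4*⅙)*5 = n + (3 - ⅔)*5 = n + (7/3)*5 = n + 35/3 = 35/3 + n)
1/(j(30) + 159) = 1/((35/3 + 30) + 159) = 1/(125/3 + 159) = 1/(602/3) = 3/602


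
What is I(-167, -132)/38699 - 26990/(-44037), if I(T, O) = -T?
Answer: 1051840189/1704187863 ≈ 0.61721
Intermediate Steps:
I(-167, -132)/38699 - 26990/(-44037) = -1*(-167)/38699 - 26990/(-44037) = 167*(1/38699) - 26990*(-1/44037) = 167/38699 + 26990/44037 = 1051840189/1704187863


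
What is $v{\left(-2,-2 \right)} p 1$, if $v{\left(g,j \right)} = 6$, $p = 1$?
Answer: $6$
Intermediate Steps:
$v{\left(-2,-2 \right)} p 1 = 6 \cdot 1 \cdot 1 = 6 \cdot 1 = 6$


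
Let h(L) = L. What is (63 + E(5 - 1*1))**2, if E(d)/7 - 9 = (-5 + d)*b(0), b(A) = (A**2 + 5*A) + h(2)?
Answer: 12544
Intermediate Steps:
b(A) = 2 + A**2 + 5*A (b(A) = (A**2 + 5*A) + 2 = 2 + A**2 + 5*A)
E(d) = -7 + 14*d (E(d) = 63 + 7*((-5 + d)*(2 + 0**2 + 5*0)) = 63 + 7*((-5 + d)*(2 + 0 + 0)) = 63 + 7*((-5 + d)*2) = 63 + 7*(-10 + 2*d) = 63 + (-70 + 14*d) = -7 + 14*d)
(63 + E(5 - 1*1))**2 = (63 + (-7 + 14*(5 - 1*1)))**2 = (63 + (-7 + 14*(5 - 1)))**2 = (63 + (-7 + 14*4))**2 = (63 + (-7 + 56))**2 = (63 + 49)**2 = 112**2 = 12544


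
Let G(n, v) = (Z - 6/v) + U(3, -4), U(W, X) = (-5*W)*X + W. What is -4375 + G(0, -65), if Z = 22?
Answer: -278844/65 ≈ -4289.9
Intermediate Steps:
U(W, X) = W - 5*W*X (U(W, X) = -5*W*X + W = W - 5*W*X)
G(n, v) = 85 - 6/v (G(n, v) = (22 - 6/v) + 3*(1 - 5*(-4)) = (22 - 6/v) + 3*(1 + 20) = (22 - 6/v) + 3*21 = (22 - 6/v) + 63 = 85 - 6/v)
-4375 + G(0, -65) = -4375 + (85 - 6/(-65)) = -4375 + (85 - 6*(-1/65)) = -4375 + (85 + 6/65) = -4375 + 5531/65 = -278844/65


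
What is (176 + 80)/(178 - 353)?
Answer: -256/175 ≈ -1.4629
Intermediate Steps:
(176 + 80)/(178 - 353) = 256/(-175) = 256*(-1/175) = -256/175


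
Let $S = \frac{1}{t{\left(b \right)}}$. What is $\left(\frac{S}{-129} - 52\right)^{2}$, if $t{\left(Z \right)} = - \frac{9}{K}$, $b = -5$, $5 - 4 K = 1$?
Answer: $\frac{3644657641}{1347921} \approx 2703.9$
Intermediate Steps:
$K = 1$ ($K = \frac{5}{4} - \frac{1}{4} = 1$)
$t{\left(Z \right)} = -9$ ($t{\left(Z \right)} = - \frac{9}{1} = \left(-9\right) 1 = -9$)
$S = - \frac{1}{9}$ ($S = \frac{1}{-9} = - \frac{1}{9} \approx -0.11111$)
$\left(\frac{S}{-129} - 52\right)^{2} = \left(- \frac{1}{9 \left(-129\right)} - 52\right)^{2} = \left(\left(- \frac{1}{9}\right) \left(- \frac{1}{129}\right) - 52\right)^{2} = \left(\frac{1}{1161} - 52\right)^{2} = \left(- \frac{60371}{1161}\right)^{2} = \frac{3644657641}{1347921}$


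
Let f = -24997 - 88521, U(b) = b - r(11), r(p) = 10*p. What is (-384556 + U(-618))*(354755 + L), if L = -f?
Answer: -180418094532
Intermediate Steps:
U(b) = -110 + b (U(b) = b - 10*11 = b - 1*110 = b - 110 = -110 + b)
f = -113518
L = 113518 (L = -1*(-113518) = 113518)
(-384556 + U(-618))*(354755 + L) = (-384556 + (-110 - 618))*(354755 + 113518) = (-384556 - 728)*468273 = -385284*468273 = -180418094532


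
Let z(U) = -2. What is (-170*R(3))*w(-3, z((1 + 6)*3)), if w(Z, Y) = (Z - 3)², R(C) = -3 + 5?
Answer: -12240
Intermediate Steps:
R(C) = 2
w(Z, Y) = (-3 + Z)²
(-170*R(3))*w(-3, z((1 + 6)*3)) = (-170*2)*(-3 - 3)² = -340*(-6)² = -340*36 = -12240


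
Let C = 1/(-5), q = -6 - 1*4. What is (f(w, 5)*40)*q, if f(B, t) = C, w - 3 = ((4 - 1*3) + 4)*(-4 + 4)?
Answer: 80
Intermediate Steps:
q = -10 (q = -6 - 4 = -10)
w = 3 (w = 3 + ((4 - 1*3) + 4)*(-4 + 4) = 3 + ((4 - 3) + 4)*0 = 3 + (1 + 4)*0 = 3 + 5*0 = 3 + 0 = 3)
C = -⅕ ≈ -0.20000
f(B, t) = -⅕
(f(w, 5)*40)*q = -⅕*40*(-10) = -8*(-10) = 80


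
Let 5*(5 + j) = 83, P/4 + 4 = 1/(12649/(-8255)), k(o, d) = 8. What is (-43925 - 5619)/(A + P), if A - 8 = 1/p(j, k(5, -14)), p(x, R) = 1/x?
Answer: -120515780/2407 ≈ -50069.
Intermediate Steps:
P = -18108/973 (P = -16 + 4/((12649/(-8255))) = -16 + 4/((12649*(-1/8255))) = -16 + 4/(-973/635) = -16 + 4*(-635/973) = -16 - 2540/973 = -18108/973 ≈ -18.610)
j = 58/5 (j = -5 + (1/5)*83 = -5 + 83/5 = 58/5 ≈ 11.600)
A = 98/5 (A = 8 + 1/(1/(58/5)) = 8 + 1/(5/58) = 8 + 58/5 = 98/5 ≈ 19.600)
(-43925 - 5619)/(A + P) = (-43925 - 5619)/(98/5 - 18108/973) = -49544/4814/4865 = -49544*4865/4814 = -120515780/2407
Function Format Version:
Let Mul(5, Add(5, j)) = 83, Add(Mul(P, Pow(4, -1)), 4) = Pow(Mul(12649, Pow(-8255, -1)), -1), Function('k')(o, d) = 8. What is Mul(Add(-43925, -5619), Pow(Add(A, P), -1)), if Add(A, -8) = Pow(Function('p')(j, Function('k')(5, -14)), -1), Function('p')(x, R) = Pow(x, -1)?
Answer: Rational(-120515780, 2407) ≈ -50069.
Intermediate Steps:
P = Rational(-18108, 973) (P = Add(-16, Mul(4, Pow(Mul(12649, Pow(-8255, -1)), -1))) = Add(-16, Mul(4, Pow(Mul(12649, Rational(-1, 8255)), -1))) = Add(-16, Mul(4, Pow(Rational(-973, 635), -1))) = Add(-16, Mul(4, Rational(-635, 973))) = Add(-16, Rational(-2540, 973)) = Rational(-18108, 973) ≈ -18.610)
j = Rational(58, 5) (j = Add(-5, Mul(Rational(1, 5), 83)) = Add(-5, Rational(83, 5)) = Rational(58, 5) ≈ 11.600)
A = Rational(98, 5) (A = Add(8, Pow(Pow(Rational(58, 5), -1), -1)) = Add(8, Pow(Rational(5, 58), -1)) = Add(8, Rational(58, 5)) = Rational(98, 5) ≈ 19.600)
Mul(Add(-43925, -5619), Pow(Add(A, P), -1)) = Mul(Add(-43925, -5619), Pow(Add(Rational(98, 5), Rational(-18108, 973)), -1)) = Mul(-49544, Pow(Rational(4814, 4865), -1)) = Mul(-49544, Rational(4865, 4814)) = Rational(-120515780, 2407)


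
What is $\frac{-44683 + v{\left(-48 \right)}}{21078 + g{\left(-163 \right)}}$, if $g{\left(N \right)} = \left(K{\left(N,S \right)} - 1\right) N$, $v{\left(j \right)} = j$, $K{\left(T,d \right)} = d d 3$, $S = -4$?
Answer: $- \frac{44731}{13417} \approx -3.3339$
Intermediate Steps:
$K{\left(T,d \right)} = 3 d^{2}$ ($K{\left(T,d \right)} = d^{2} \cdot 3 = 3 d^{2}$)
$g{\left(N \right)} = 47 N$ ($g{\left(N \right)} = \left(3 \left(-4\right)^{2} - 1\right) N = \left(3 \cdot 16 - 1\right) N = \left(48 - 1\right) N = 47 N$)
$\frac{-44683 + v{\left(-48 \right)}}{21078 + g{\left(-163 \right)}} = \frac{-44683 - 48}{21078 + 47 \left(-163\right)} = - \frac{44731}{21078 - 7661} = - \frac{44731}{13417}$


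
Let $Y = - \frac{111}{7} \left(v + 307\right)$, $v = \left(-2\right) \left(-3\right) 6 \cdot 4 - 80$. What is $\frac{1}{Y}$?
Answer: $- \frac{1}{5883} \approx -0.00016998$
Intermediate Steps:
$v = 64$ ($v = 6 \cdot 6 \cdot 4 - 80 = 36 \cdot 4 - 80 = 144 - 80 = 64$)
$Y = -5883$ ($Y = - \frac{111}{7} \left(64 + 307\right) = \left(-111\right) \frac{1}{7} \cdot 371 = \left(- \frac{111}{7}\right) 371 = -5883$)
$\frac{1}{Y} = \frac{1}{-5883} = - \frac{1}{5883}$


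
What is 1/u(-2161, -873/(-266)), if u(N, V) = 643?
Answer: 1/643 ≈ 0.0015552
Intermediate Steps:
1/u(-2161, -873/(-266)) = 1/643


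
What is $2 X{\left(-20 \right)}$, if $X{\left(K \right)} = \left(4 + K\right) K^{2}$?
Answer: $-12800$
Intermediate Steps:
$X{\left(K \right)} = K^{2} \left(4 + K\right)$
$2 X{\left(-20 \right)} = 2 \left(-20\right)^{2} \left(4 - 20\right) = 2 \cdot 400 \left(-16\right) = 2 \left(-6400\right) = -12800$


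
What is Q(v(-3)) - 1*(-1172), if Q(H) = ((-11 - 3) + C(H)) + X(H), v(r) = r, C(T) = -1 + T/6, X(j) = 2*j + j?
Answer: 2295/2 ≈ 1147.5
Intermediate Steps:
X(j) = 3*j
C(T) = -1 + T/6 (C(T) = -1 + T*(⅙) = -1 + T/6)
Q(H) = -15 + 19*H/6 (Q(H) = ((-11 - 3) + (-1 + H/6)) + 3*H = (-14 + (-1 + H/6)) + 3*H = (-15 + H/6) + 3*H = -15 + 19*H/6)
Q(v(-3)) - 1*(-1172) = (-15 + (19/6)*(-3)) - 1*(-1172) = (-15 - 19/2) + 1172 = -49/2 + 1172 = 2295/2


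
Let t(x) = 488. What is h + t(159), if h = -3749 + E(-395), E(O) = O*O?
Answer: 152764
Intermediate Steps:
E(O) = O**2
h = 152276 (h = -3749 + (-395)**2 = -3749 + 156025 = 152276)
h + t(159) = 152276 + 488 = 152764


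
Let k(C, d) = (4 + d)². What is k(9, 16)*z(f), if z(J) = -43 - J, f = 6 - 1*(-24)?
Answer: -29200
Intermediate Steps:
f = 30 (f = 6 + 24 = 30)
k(9, 16)*z(f) = (4 + 16)²*(-43 - 1*30) = 20²*(-43 - 30) = 400*(-73) = -29200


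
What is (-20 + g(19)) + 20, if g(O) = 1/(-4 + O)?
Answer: 1/15 ≈ 0.066667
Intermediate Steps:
(-20 + g(19)) + 20 = (-20 + 1/(-4 + 19)) + 20 = (-20 + 1/15) + 20 = -299/15 + 20 = 1/15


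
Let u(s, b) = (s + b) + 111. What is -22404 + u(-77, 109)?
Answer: -22261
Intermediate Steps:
u(s, b) = 111 + b + s (u(s, b) = (b + s) + 111 = 111 + b + s)
-22404 + u(-77, 109) = -22404 + (111 + 109 - 77) = -22404 + 143 = -22261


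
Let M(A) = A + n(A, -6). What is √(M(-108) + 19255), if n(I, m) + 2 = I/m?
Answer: √19163 ≈ 138.43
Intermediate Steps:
n(I, m) = -2 + I/m
M(A) = -2 + 5*A/6 (M(A) = A + (-2 + A/(-6)) = A + (-2 + A*(-⅙)) = A + (-2 - A/6) = -2 + 5*A/6)
√(M(-108) + 19255) = √((-2 + (⅚)*(-108)) + 19255) = √((-2 - 90) + 19255) = √(-92 + 19255) = √19163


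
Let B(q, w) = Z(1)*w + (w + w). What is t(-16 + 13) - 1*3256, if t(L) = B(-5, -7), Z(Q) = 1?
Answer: -3277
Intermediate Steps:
B(q, w) = 3*w (B(q, w) = 1*w + (w + w) = w + 2*w = 3*w)
t(L) = -21 (t(L) = 3*(-7) = -21)
t(-16 + 13) - 1*3256 = -21 - 1*3256 = -21 - 3256 = -3277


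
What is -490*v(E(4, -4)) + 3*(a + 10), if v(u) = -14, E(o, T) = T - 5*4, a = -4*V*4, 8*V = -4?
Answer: 6914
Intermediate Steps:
V = -½ (V = (⅛)*(-4) = -½ ≈ -0.50000)
a = 8 (a = -4*(-½)*4 = 2*4 = 8)
E(o, T) = -20 + T (E(o, T) = T - 20 = -20 + T)
-490*v(E(4, -4)) + 3*(a + 10) = -490*(-14) + 3*(8 + 10) = 6860 + 3*18 = 6860 + 54 = 6914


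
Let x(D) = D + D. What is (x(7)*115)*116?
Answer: 186760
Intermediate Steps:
x(D) = 2*D
(x(7)*115)*116 = ((2*7)*115)*116 = (14*115)*116 = 1610*116 = 186760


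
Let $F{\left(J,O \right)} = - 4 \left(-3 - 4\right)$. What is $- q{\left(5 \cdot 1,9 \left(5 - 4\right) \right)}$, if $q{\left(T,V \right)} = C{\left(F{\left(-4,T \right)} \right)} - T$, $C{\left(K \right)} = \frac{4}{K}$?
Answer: $\frac{34}{7} \approx 4.8571$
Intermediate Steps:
$F{\left(J,O \right)} = 28$ ($F{\left(J,O \right)} = \left(-4\right) \left(-7\right) = 28$)
$q{\left(T,V \right)} = \frac{1}{7} - T$ ($q{\left(T,V \right)} = \frac{4}{28} - T = 4 \cdot \frac{1}{28} - T = \frac{1}{7} - T$)
$- q{\left(5 \cdot 1,9 \left(5 - 4\right) \right)} = - (\frac{1}{7} - 5 \cdot 1) = - (\frac{1}{7} - 5) = \left(-1\right) \left(- \frac{34}{7}\right) = \frac{34}{7}$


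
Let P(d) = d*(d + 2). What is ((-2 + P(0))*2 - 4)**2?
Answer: 64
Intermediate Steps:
P(d) = d*(2 + d)
((-2 + P(0))*2 - 4)**2 = ((-2 + 0*(2 + 0))*2 - 4)**2 = ((-2 + 0*2)*2 - 4)**2 = ((-2 + 0)*2 - 4)**2 = (-2*2 - 4)**2 = (-4 - 4)**2 = (-8)**2 = 64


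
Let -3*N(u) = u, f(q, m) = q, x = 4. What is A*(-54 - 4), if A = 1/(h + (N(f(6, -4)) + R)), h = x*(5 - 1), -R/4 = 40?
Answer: 29/73 ≈ 0.39726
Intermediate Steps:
R = -160 (R = -4*40 = -160)
h = 16 (h = 4*(5 - 1) = 4*4 = 16)
N(u) = -u/3
A = -1/146 (A = 1/(16 + (-1/3*6 - 160)) = 1/(16 + (-2 - 160)) = 1/(16 - 162) = 1/(-146) = -1/146 ≈ -0.0068493)
A*(-54 - 4) = -(-54 - 4)/146 = -1/146*(-58) = 29/73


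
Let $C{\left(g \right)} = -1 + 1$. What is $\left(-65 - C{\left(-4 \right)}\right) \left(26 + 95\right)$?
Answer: $-7865$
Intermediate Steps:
$C{\left(g \right)} = 0$
$\left(-65 - C{\left(-4 \right)}\right) \left(26 + 95\right) = \left(-65 - 0\right) \left(26 + 95\right) = \left(-65 + 0\right) 121 = \left(-65\right) 121 = -7865$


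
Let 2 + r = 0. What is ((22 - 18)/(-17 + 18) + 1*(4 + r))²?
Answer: 36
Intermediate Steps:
r = -2 (r = -2 + 0 = -2)
((22 - 18)/(-17 + 18) + 1*(4 + r))² = ((22 - 18)/(-17 + 18) + 1*(4 - 2))² = (4/1 + 1*2)² = (4*1 + 2)² = (4 + 2)² = 6² = 36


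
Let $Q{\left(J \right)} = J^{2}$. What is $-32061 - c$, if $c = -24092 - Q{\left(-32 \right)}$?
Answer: $-6945$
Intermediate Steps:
$c = -25116$ ($c = -24092 - \left(-32\right)^{2} = -24092 - 1024 = -25116$)
$-32061 - c = -32061 - -25116 = -32061 + 25116 = -6945$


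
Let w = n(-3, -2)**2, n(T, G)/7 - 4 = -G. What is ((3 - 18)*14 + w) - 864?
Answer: 690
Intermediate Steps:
n(T, G) = 28 - 7*G (n(T, G) = 28 + 7*(-G) = 28 - 7*G)
w = 1764 (w = (28 - 7*(-2))**2 = (28 + 14)**2 = 42**2 = 1764)
((3 - 18)*14 + w) - 864 = ((3 - 18)*14 + 1764) - 864 = (-15*14 + 1764) - 864 = (-210 + 1764) - 864 = 1554 - 864 = 690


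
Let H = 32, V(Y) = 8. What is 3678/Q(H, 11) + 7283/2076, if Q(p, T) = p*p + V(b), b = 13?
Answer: 157829/22317 ≈ 7.0721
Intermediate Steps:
Q(p, T) = 8 + p² (Q(p, T) = p*p + 8 = p² + 8 = 8 + p²)
3678/Q(H, 11) + 7283/2076 = 3678/(8 + 32²) + 7283/2076 = 3678/(8 + 1024) + 7283*(1/2076) = 3678/1032 + 7283/2076 = 3678*(1/1032) + 7283/2076 = 613/172 + 7283/2076 = 157829/22317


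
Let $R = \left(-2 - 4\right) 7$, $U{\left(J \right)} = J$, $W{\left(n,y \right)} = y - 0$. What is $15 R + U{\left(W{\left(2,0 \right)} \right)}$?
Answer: $-630$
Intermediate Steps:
$W{\left(n,y \right)} = y$ ($W{\left(n,y \right)} = y + 0 = y$)
$R = -42$ ($R = \left(-6\right) 7 = -42$)
$15 R + U{\left(W{\left(2,0 \right)} \right)} = 15 \left(-42\right) + 0 = -630 + 0 = -630$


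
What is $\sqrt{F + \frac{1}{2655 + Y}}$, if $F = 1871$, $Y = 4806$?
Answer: $\frac{2 \sqrt{2893113007}}{2487} \approx 43.255$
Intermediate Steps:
$\sqrt{F + \frac{1}{2655 + Y}} = \sqrt{1871 + \frac{1}{2655 + 4806}} = \sqrt{1871 + \frac{1}{7461}} = \sqrt{\frac{13959532}{7461}} = \frac{2 \sqrt{2893113007}}{2487}$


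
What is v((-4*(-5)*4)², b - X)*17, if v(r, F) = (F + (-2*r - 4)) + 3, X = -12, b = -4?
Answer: -217481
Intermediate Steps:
v(r, F) = -1 + F - 2*r (v(r, F) = (F + (-4 - 2*r)) + 3 = (-4 + F - 2*r) + 3 = -1 + F - 2*r)
v((-4*(-5)*4)², b - X)*17 = (-1 + (-4 - 1*(-12)) - 2*(-4*(-5)*4)²)*17 = (-1 + (-4 + 12) - 2*(20*4)²)*17 = (-1 + 8 - 2*80²)*17 = (-1 + 8 - 2*6400)*17 = (-1 + 8 - 12800)*17 = -12793*17 = -217481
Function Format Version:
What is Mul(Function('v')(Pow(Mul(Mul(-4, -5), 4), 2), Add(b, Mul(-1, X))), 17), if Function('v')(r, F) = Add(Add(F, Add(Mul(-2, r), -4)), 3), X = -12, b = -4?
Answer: -217481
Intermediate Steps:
Function('v')(r, F) = Add(-1, F, Mul(-2, r)) (Function('v')(r, F) = Add(Add(F, Add(-4, Mul(-2, r))), 3) = Add(Add(-4, F, Mul(-2, r)), 3) = Add(-1, F, Mul(-2, r)))
Mul(Function('v')(Pow(Mul(Mul(-4, -5), 4), 2), Add(b, Mul(-1, X))), 17) = Mul(Add(-1, Add(-4, Mul(-1, -12)), Mul(-2, Pow(Mul(Mul(-4, -5), 4), 2))), 17) = Mul(Add(-1, Add(-4, 12), Mul(-2, Pow(Mul(20, 4), 2))), 17) = Mul(Add(-1, 8, Mul(-2, Pow(80, 2))), 17) = Mul(Add(-1, 8, Mul(-2, 6400)), 17) = Mul(Add(-1, 8, -12800), 17) = Mul(-12793, 17) = -217481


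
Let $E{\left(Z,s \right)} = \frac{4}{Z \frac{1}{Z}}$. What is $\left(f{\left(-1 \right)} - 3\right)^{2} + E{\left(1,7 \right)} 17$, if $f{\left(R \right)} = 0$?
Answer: $77$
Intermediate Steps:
$E{\left(Z,s \right)} = 4$ ($E{\left(Z,s \right)} = \frac{4}{1} = 4 \cdot 1 = 4$)
$\left(f{\left(-1 \right)} - 3\right)^{2} + E{\left(1,7 \right)} 17 = \left(0 - 3\right)^{2} + 4 \cdot 17 = \left(-3\right)^{2} + 68 = 9 + 68 = 77$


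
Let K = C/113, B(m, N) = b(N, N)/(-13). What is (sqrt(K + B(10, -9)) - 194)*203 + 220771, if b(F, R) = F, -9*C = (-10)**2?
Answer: 181389 + 203*sqrt(11536057)/4407 ≈ 1.8155e+5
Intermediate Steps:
C = -100/9 (C = -1/9*(-10)**2 = -1/9*100 = -100/9 ≈ -11.111)
B(m, N) = -N/13 (B(m, N) = N/(-13) = N*(-1/13) = -N/13)
K = -100/1017 (K = -100/9/113 = -100/9*1/113 = -100/1017 ≈ -0.098328)
(sqrt(K + B(10, -9)) - 194)*203 + 220771 = (sqrt(-100/1017 - 1/13*(-9)) - 194)*203 + 220771 = (sqrt(-100/1017 + 9/13) - 194)*203 + 220771 = (sqrt(7853/13221) - 194)*203 + 220771 = (sqrt(11536057)/4407 - 194)*203 + 220771 = (-194 + sqrt(11536057)/4407)*203 + 220771 = (-39382 + 203*sqrt(11536057)/4407) + 220771 = 181389 + 203*sqrt(11536057)/4407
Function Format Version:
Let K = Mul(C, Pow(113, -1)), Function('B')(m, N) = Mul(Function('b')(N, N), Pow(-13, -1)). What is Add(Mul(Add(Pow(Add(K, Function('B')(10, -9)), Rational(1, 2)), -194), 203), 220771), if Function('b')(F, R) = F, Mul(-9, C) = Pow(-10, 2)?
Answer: Add(181389, Mul(Rational(203, 4407), Pow(11536057, Rational(1, 2)))) ≈ 1.8155e+5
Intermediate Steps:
C = Rational(-100, 9) (C = Mul(Rational(-1, 9), Pow(-10, 2)) = Mul(Rational(-1, 9), 100) = Rational(-100, 9) ≈ -11.111)
Function('B')(m, N) = Mul(Rational(-1, 13), N) (Function('B')(m, N) = Mul(N, Pow(-13, -1)) = Mul(N, Rational(-1, 13)) = Mul(Rational(-1, 13), N))
K = Rational(-100, 1017) (K = Mul(Rational(-100, 9), Pow(113, -1)) = Mul(Rational(-100, 9), Rational(1, 113)) = Rational(-100, 1017) ≈ -0.098328)
Add(Mul(Add(Pow(Add(K, Function('B')(10, -9)), Rational(1, 2)), -194), 203), 220771) = Add(Mul(Add(Pow(Add(Rational(-100, 1017), Mul(Rational(-1, 13), -9)), Rational(1, 2)), -194), 203), 220771) = Add(Mul(Add(Pow(Add(Rational(-100, 1017), Rational(9, 13)), Rational(1, 2)), -194), 203), 220771) = Add(Mul(Add(Pow(Rational(7853, 13221), Rational(1, 2)), -194), 203), 220771) = Add(Mul(Add(Mul(Rational(1, 4407), Pow(11536057, Rational(1, 2))), -194), 203), 220771) = Add(Mul(Add(-194, Mul(Rational(1, 4407), Pow(11536057, Rational(1, 2)))), 203), 220771) = Add(Add(-39382, Mul(Rational(203, 4407), Pow(11536057, Rational(1, 2)))), 220771) = Add(181389, Mul(Rational(203, 4407), Pow(11536057, Rational(1, 2))))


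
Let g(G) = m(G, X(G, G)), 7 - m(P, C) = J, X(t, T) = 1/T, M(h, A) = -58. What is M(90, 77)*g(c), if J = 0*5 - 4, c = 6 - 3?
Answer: -638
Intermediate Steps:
c = 3
J = -4 (J = 0 - 4 = -4)
m(P, C) = 11 (m(P, C) = 7 - 1*(-4) = 7 + 4 = 11)
g(G) = 11
M(90, 77)*g(c) = -58*11 = -638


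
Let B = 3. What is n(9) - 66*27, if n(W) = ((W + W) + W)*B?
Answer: -1701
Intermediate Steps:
n(W) = 9*W (n(W) = ((W + W) + W)*3 = (2*W + W)*3 = (3*W)*3 = 9*W)
n(9) - 66*27 = 9*9 - 66*27 = 81 - 1782 = -1701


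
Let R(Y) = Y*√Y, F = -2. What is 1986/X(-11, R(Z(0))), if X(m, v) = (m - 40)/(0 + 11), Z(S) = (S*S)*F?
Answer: -7282/17 ≈ -428.35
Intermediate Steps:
Z(S) = -2*S² (Z(S) = (S*S)*(-2) = S²*(-2) = -2*S²)
R(Y) = Y^(3/2)
X(m, v) = -40/11 + m/11 (X(m, v) = (-40 + m)/11 = (-40 + m)*(1/11) = -40/11 + m/11)
1986/X(-11, R(Z(0))) = 1986/(-40/11 + (1/11)*(-11)) = 1986/(-40/11 - 1) = 1986/(-51/11) = 1986*(-11/51) = -7282/17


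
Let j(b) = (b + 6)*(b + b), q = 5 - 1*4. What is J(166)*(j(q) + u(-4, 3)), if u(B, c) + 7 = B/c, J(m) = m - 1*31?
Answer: 765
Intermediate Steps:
J(m) = -31 + m (J(m) = m - 31 = -31 + m)
q = 1 (q = 5 - 4 = 1)
u(B, c) = -7 + B/c
j(b) = 2*b*(6 + b) (j(b) = (6 + b)*(2*b) = 2*b*(6 + b))
J(166)*(j(q) + u(-4, 3)) = (-31 + 166)*(2*1*(6 + 1) + (-7 - 4/3)) = 135*(2*1*7 + (-7 - 4*1/3)) = 135*(14 + (-7 - 4/3)) = 135*(14 - 25/3) = 135*(17/3) = 765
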